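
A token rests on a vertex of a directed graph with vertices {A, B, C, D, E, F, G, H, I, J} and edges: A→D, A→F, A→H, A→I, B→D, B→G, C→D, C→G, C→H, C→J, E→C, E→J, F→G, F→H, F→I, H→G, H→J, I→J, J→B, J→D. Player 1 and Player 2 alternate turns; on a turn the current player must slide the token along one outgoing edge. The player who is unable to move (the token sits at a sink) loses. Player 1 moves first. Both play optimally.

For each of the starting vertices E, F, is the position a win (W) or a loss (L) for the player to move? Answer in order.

Classify positions by backward induction: terminal positions (no move available) are L. From any other position, the mover wins iff some move reaches an L.
Every edge goes from a vertex to one that appears earlier in the order G, D, B, J, H, I, C, F, A, E, so processing vertices in that order labels each vertex after all of its successors.
G: no outgoing edge → L
D: no outgoing edge → L
B: reaches L-position D → W
J: reaches L-position D → W
H: reaches L-position G → W
I: only reaches J(W), which is W → L
C: reaches L-position D → W
F: reaches L-position I → W
A: reaches L-position I → W
E: only reaches C(W), J(W), all W → L

E: L, F: W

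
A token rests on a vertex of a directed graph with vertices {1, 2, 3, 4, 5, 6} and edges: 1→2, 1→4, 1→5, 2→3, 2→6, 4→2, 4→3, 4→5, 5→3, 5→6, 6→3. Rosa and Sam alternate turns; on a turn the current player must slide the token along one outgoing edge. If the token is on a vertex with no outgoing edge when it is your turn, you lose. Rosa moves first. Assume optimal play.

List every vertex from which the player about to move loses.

Build the W/L table. Terminal = L. A non-terminal position is W if it has a move to some L; otherwise it is L.
Every edge goes from a vertex to one that appears earlier in the order 3, 6, 5, 2, 4, 1, so processing vertices in that order labels each vertex after all of its successors.
3: no outgoing edge → L
6: W (go to 3, an L position)
5: W (go to 3, an L position)
2: W (go to 3, an L position)
4: W (go to 3, an L position)
1: L (options 4(W), 2(W), 5(W) are all W)
The losing starting vertices are exactly the entries labelled L in this table (2 of them).

1, 3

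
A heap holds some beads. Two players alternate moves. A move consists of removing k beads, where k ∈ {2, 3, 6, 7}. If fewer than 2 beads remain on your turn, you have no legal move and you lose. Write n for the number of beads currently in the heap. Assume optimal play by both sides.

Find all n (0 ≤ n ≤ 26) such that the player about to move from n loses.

Build the W/L table. Terminal = L. A non-terminal position is W if it has a move to some L; otherwise it is L.
n=0: no move → L
n=1: no move → L
n=2: can move to 0, which is L ⇒ W
n=3: can move to 1, which is L ⇒ W
n=4: can move to 1, which is L ⇒ W
n=5: moves to 3(W), 2(W); every one is W ⇒ L
n=6: can move to 0, which is L ⇒ W
n=7: can move to 5, which is L ⇒ W
n=8: can move to 5, which is L ⇒ W
n=9: moves to 7(W), 6(W), 3(W), 2(W); every one is W ⇒ L
n=10: moves to 8(W), 7(W), 4(W), 3(W); every one is W ⇒ L
n=11: can move to 9, which is L ⇒ W
n=12: can move to 10, which is L ⇒ W
n=13: can move to 10, which is L ⇒ W
n=14: moves to 12(W), 11(W), 8(W), 7(W); every one is W ⇒ L
n=15: can move to 9, which is L ⇒ W
n=16: can move to 14, which is L ⇒ W
n=17: can move to 14, which is L ⇒ W
n=18: moves to 16(W), 15(W), 12(W), 11(W); every one is W ⇒ L
n=19: moves to 17(W), 16(W), 13(W), 12(W); every one is W ⇒ L
n=20: can move to 18, which is L ⇒ W
n=21: can move to 19, which is L ⇒ W
n=22: can move to 19, which is L ⇒ W
n=23: moves to 21(W), 20(W), 17(W), 16(W); every one is W ⇒ L
n=24: can move to 18, which is L ⇒ W
n=25: can move to 23, which is L ⇒ W
n=26: can move to 23, which is L ⇒ W
The losing starting values of n are exactly the entries labelled L in this table (9 of them).

0, 1, 5, 9, 10, 14, 18, 19, 23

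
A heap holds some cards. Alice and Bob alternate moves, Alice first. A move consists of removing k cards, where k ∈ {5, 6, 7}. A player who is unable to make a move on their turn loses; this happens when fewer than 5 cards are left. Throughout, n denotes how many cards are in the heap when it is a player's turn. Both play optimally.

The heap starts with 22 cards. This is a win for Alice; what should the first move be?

Work bottom-up. With no move the player to move loses. Otherwise the position is W if at least one move leads to an L position for the opponent, and L if every move leads to a W.
n=0: no move → L
n=1: no move → L
n=2: no move → L
n=3: no move → L
n=4: no move → L
n=5: →0(L), so W
n=6: →1(L), so W
n=7: →2(L), so W
n=8: →3(L), so W
n=9: →4(L), so W
n=10: →4(L), so W
n=11: →4(L), so W
n=12: →7(W), 6(W), 5(W) — all W, so L
n=13: →8(W), 7(W), 6(W) — all W, so L
n=14: →9(W), 8(W), 7(W) — all W, so L
n=15: →10(W), 9(W), 8(W) — all W, so L
n=16: →11(W), 10(W), 9(W) — all W, so L
n=17: →12(L), so W
n=18: →13(L), so W
n=19: →14(L), so W
n=20: →15(L), so W
n=21: →16(L), so W
n=22: →16(L), so W
From 22, the L positions reachable in one move are: 16, 15. Any move reaching one of these is winning.

Remove 6, leaving 16.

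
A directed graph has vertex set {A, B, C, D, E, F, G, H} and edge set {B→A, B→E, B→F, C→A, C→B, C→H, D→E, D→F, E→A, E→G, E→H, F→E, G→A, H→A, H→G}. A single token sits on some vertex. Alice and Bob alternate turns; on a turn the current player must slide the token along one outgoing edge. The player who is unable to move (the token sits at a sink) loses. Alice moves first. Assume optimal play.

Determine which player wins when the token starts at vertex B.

Alice wins.

Work bottom-up. With no move the player to move loses. Otherwise the position is W if at least one move leads to an L position for the opponent, and L if every move leads to a W.
Every edge goes from a vertex to one that appears earlier in the order A, G, H, E, F, B, C, D, so processing vertices in that order labels each vertex after all of its successors.
A: no outgoing edge → L
G: W (go to A, an L position)
H: W (go to A, an L position)
E: W (go to A, an L position)
F: L (sole option E(W) is W)
B: W (go to F, an L position)
C: W (go to A, an L position)
D: W (go to F, an L position)
From B Alice can move to F, reaching an L position.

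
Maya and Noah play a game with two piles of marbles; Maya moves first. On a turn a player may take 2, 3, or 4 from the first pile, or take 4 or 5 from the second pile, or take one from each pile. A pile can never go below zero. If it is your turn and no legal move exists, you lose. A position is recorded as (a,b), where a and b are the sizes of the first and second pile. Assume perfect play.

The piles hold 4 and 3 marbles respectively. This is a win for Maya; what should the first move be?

Move to (0,3).

Build the W/L table. Terminal = L. A non-terminal position is W if it has a move to some L; otherwise it is L.
No move ever increases a pile, so every position that can arise here has a ≤ 4 and b ≤ 3; it is enough to label the cells with 0 ≤ a ≤ 4 and 0 ≤ b ≤ 3.
Every move lowers a or b (never raises either), so fill the grid row by row in increasing a, and left to right within a row: each cell's successors are then already labelled.
      b=0  b=1  b=2  b=3
a=0:    L    L    L    L
a=1:    L    W    W    W
a=2:    W    W    W    W
a=3:    W    W    W    W
a=4:    W    W    W    W
Cells with no legal move (terminal, hence L): (0,0), (0,1), (0,2), (0,3), (1,0).
Every other cell has at least one move into one of the L cells above, so it is W.
From (4,3), the L positions reachable in one move are: (0,3).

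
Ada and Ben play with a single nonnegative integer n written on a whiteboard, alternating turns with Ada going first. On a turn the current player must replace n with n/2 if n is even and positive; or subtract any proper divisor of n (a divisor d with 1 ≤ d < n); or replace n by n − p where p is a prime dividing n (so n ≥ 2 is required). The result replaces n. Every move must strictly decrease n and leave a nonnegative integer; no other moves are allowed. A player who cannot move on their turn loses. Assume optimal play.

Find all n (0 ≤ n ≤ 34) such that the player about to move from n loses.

Classify positions by backward induction: terminal positions (no move available) are L. From any other position, the mover wins iff some move reaches an L.
n=0: no move → L
n=1: no move → L
n=2: W (go to 0, an L position)
n=3: W (go to 0, an L position)
n=4: L (options 2(W), 3(W) are all W)
n=5: W (go to 0, an L position)
n=6: W (go to 4, an L position)
n=7: W (go to 0, an L position)
n=8: W (go to 4, an L position)
n=9: L (options 6(W), 8(W) are all W)
n=10: W (go to 9, an L position)
n=11: W (go to 0, an L position)
n=12: W (go to 9, an L position)
n=13: W (go to 0, an L position)
n=14: L (options 7(W), 12(W), 13(W) are all W)
n=15: W (go to 14, an L position)
n=16: W (go to 14, an L position)
n=17: W (go to 0, an L position)
n=18: W (go to 9, an L position)
n=19: W (go to 0, an L position)
n=20: L (options 10(W), 15(W), 16(W), 18(W), 19(W) are all W)
n=21: W (go to 14, an L position)
n=22: W (go to 20, an L position)
n=23: W (go to 0, an L position)
n=24: W (go to 20, an L position)
n=25: W (go to 20, an L position)
n=26: L (options 13(W), 24(W), 25(W) are all W)
n=27: W (go to 26, an L position)
n=28: W (go to 14, an L position)
n=29: W (go to 0, an L position)
n=30: W (go to 20, an L position)
n=31: W (go to 0, an L position)
n=32: L (options 16(W), 24(W), 28(W), 30(W), 31(W) are all W)
n=33: W (go to 32, an L position)
n=34: W (go to 32, an L position)
The losing starting values of n are exactly the entries labelled L in this table (8 of them).

0, 1, 4, 9, 14, 20, 26, 32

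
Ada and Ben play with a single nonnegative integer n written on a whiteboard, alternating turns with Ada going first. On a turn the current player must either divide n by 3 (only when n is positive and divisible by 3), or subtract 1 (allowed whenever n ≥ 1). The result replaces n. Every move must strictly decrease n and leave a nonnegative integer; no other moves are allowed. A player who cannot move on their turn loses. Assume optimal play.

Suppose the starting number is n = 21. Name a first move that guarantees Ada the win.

Move to 7.

Label each position W (a win for the player to move) or L (a loss). A position with no legal move is L; any other position is W exactly when some move reaches an L, and L when every move reaches a W.
n=0: no move → L
n=1: W (go to 0, an L position)
n=2: L (sole option 1(W) is W)
n=3: W (go to 2, an L position)
n=4: L (sole option 3(W) is W)
n=5: W (go to 4, an L position)
n=6: W (go to 2, an L position)
n=7: L (sole option 6(W) is W)
n=8: W (go to 7, an L position)
n=9: L (options 3(W), 8(W) are all W)
n=10: W (go to 9, an L position)
n=11: L (sole option 10(W) is W)
n=12: W (go to 4, an L position)
n=13: L (sole option 12(W) is W)
n=14: W (go to 13, an L position)
n=15: L (options 5(W), 14(W) are all W)
n=16: W (go to 15, an L position)
n=17: L (sole option 16(W) is W)
n=18: W (go to 17, an L position)
n=19: L (sole option 18(W) is W)
n=20: W (go to 19, an L position)
n=21: W (go to 7, an L position)
From 21, the L positions reachable in one move are: 7.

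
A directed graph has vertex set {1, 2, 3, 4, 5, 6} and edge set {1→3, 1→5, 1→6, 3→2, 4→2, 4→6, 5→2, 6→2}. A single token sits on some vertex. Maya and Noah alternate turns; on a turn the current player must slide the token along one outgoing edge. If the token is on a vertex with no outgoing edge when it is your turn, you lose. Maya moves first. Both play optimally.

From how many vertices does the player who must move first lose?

Positions with no move are L. A position that does have a move is losing for the player to move precisely when every available move leads to a winning position for the opponent. Fill in the labels:
Every edge goes from a vertex to one that appears earlier in the order 2, 3, 6, 5, 1, 4, so processing vertices in that order labels each vertex after all of its successors.
2: no outgoing edge → L
3: →2(L), so W
6: →2(L), so W
5: →2(L), so W
1: →5(W), 6(W), 3(W) — all W, so L
4: →2(L), so W
The L vertices are 1, 2; that is 2 in all.

2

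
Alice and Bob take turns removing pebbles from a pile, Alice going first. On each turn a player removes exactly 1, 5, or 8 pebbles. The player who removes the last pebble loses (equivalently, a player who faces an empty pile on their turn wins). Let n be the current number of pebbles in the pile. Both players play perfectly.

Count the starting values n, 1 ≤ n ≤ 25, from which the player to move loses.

Work bottom-up. With no move the player to move wins. Otherwise the position is W if at least one move leads to an L position for the opponent, and L if every move leads to a W.
n=0: no move; the opponent has just taken the last pebble and therefore loses → W
n=1: only reaches 0(W), which is W → L
n=2: reaches L-position 1 → W
n=3: only reaches 2(W), which is W → L
n=4: reaches L-position 3 → W
n=5: only reaches 4(W), 0(W), all W → L
n=6: reaches L-position 5 → W
n=7: only reaches 6(W), 2(W), all W → L
n=8: reaches L-position 7 → W
n=9: reaches L-position 1 → W
n=10: reaches L-position 5 → W
n=11: reaches L-position 3 → W
n=12: reaches L-position 7 → W
n=13: reaches L-position 5 → W
n=14: only reaches 13(W), 9(W), 6(W), all W → L
n=15: reaches L-position 14 → W
n=16: only reaches 15(W), 11(W), 8(W), all W → L
n=17: reaches L-position 16 → W
n=18: only reaches 17(W), 13(W), 10(W), all W → L
n=19: reaches L-position 18 → W
n=20: only reaches 19(W), 15(W), 12(W), all W → L
n=21: reaches L-position 20 → W
n=22: reaches L-position 14 → W
n=23: reaches L-position 18 → W
n=24: reaches L-position 16 → W
n=25: reaches L-position 20 → W
L entries with 1 ≤ n ≤ 25 (the range starts at n=1): n = 1, 3, 5, 7, 14, 16, 18, 20; that makes 8.

8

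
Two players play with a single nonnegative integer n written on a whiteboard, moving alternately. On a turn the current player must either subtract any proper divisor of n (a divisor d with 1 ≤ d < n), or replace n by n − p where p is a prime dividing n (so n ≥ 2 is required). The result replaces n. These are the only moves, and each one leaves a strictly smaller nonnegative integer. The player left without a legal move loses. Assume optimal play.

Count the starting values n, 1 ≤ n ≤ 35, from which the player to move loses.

Label each position W (a win for the player to move) or L (a loss). A position with no legal move is L; any other position is W exactly when some move reaches an L, and L when every move reaches a W.
n=0: no move → L
n=1: no move → L
n=2: W (go to 0, an L position)
n=3: W (go to 0, an L position)
n=4: L (options 2(W), 3(W) are all W)
n=5: W (go to 0, an L position)
n=6: W (go to 4, an L position)
n=7: W (go to 0, an L position)
n=8: W (go to 4, an L position)
n=9: L (options 6(W), 8(W) are all W)
n=10: W (go to 9, an L position)
n=11: W (go to 0, an L position)
n=12: W (go to 9, an L position)
n=13: W (go to 0, an L position)
n=14: L (options 7(W), 12(W), 13(W) are all W)
n=15: W (go to 14, an L position)
n=16: W (go to 14, an L position)
n=17: W (go to 0, an L position)
n=18: W (go to 9, an L position)
n=19: W (go to 0, an L position)
n=20: L (options 10(W), 15(W), 16(W), 18(W), 19(W) are all W)
n=21: W (go to 14, an L position)
n=22: W (go to 20, an L position)
n=23: W (go to 0, an L position)
n=24: W (go to 20, an L position)
n=25: W (go to 20, an L position)
n=26: L (options 13(W), 24(W), 25(W) are all W)
n=27: W (go to 26, an L position)
n=28: W (go to 14, an L position)
n=29: W (go to 0, an L position)
n=30: W (go to 20, an L position)
n=31: W (go to 0, an L position)
n=32: L (options 16(W), 24(W), 28(W), 30(W), 31(W) are all W)
n=33: W (go to 32, an L position)
n=34: W (go to 32, an L position)
n=35: L (options 28(W), 30(W), 34(W) are all W)
L entries with 1 ≤ n ≤ 35 (n=0 is outside the asked range and is not counted): n = 1, 4, 9, 14, 20, 26, 32, 35; that makes 8.

8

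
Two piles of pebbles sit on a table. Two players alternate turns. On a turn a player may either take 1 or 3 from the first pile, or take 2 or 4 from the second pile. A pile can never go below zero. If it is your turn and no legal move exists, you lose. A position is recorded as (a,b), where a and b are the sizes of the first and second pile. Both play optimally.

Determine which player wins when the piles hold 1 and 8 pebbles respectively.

The second player wins.

Compute win/loss labels from the base case upward. A position with no move is L. Any other position is W if it can reach an L in one move, else L.
No move ever increases a pile, so every position that can arise here has a ≤ 1 and b ≤ 8; it is enough to label the cells with 0 ≤ a ≤ 1 and 0 ≤ b ≤ 8.
Every move lowers a or b (never raises either), so fill the grid row by row in increasing a, and left to right within a row: each cell's successors are then already labelled.
      b=0  b=1  b=2  b=3  b=4  b=5  b=6  b=7  b=8
a=0:    L    L    W    W    W    W    L    L    W
a=1:    W    W    L    L    W    W    W    W    L
Cells with no legal move (terminal, hence L): (0,0), (0,1).
The remaining L cells, each justified by listing all of its moves:
(0,6): moves to (0,4)(W), (0,2)(W); every one is W ⇒ L
(0,7): moves to (0,5)(W), (0,3)(W); every one is W ⇒ L
(1,2): moves to (0,2)(W), (1,0)(W); every one is W ⇒ L
(1,3): moves to (0,3)(W), (1,1)(W); every one is W ⇒ L
(1,8): moves to (0,8)(W), (1,6)(W), (1,4)(W); every one is W ⇒ L
Every other cell has at least one move into one of the L cells above, so it is W.
Every move from (1,8) reaches a W position, so the mover loses.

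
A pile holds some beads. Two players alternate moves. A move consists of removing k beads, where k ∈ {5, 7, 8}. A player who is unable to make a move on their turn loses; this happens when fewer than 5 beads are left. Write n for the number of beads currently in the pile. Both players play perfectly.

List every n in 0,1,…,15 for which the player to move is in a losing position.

0, 1, 2, 3, 4, 13, 14, 15

Positions with no move are L. A position that does have a move is losing for the player to move precisely when every available move leads to a winning position for the opponent. Fill in the labels:
n=0: no move → L
n=1: no move → L
n=2: no move → L
n=3: no move → L
n=4: no move → L
n=5: reaches L-position 0 → W
n=6: reaches L-position 1 → W
n=7: reaches L-position 2 → W
n=8: reaches L-position 3 → W
n=9: reaches L-position 4 → W
n=10: reaches L-position 3 → W
n=11: reaches L-position 4 → W
n=12: reaches L-position 4 → W
n=13: only reaches 8(W), 6(W), 5(W), all W → L
n=14: only reaches 9(W), 7(W), 6(W), all W → L
n=15: only reaches 10(W), 8(W), 7(W), all W → L
The losing starting values of n are exactly the entries labelled L in this table (8 of them).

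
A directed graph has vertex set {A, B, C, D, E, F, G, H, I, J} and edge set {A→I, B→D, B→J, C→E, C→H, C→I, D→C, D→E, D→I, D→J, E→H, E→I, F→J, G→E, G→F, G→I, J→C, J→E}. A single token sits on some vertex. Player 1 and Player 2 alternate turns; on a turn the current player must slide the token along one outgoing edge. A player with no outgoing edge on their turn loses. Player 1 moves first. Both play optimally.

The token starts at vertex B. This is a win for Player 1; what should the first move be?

Work bottom-up. With no move the player to move loses. Otherwise the position is W if at least one move leads to an L position for the opponent, and L if every move leads to a W.
Every edge goes from a vertex to one that appears earlier in the order I, H, E, C, J, F, D, G, B, A, so processing vertices in that order labels each vertex after all of its successors.
I: no outgoing edge → L
H: no outgoing edge → L
E: can move to H, which is L ⇒ W
C: can move to H, which is L ⇒ W
J: moves to C(W), E(W); every one is W ⇒ L
F: can move to J, which is L ⇒ W
D: can move to J, which is L ⇒ W
G: can move to I, which is L ⇒ W
B: can move to J, which is L ⇒ W
A: can move to I, which is L ⇒ W
From B, the L positions reachable in one move are: J.

Move to J.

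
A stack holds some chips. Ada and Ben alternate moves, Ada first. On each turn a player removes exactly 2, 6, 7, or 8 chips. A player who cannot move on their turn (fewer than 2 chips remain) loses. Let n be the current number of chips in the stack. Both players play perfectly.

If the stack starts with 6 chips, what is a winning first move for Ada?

Use the standard recursion: the mover loses at a terminal position; elsewhere, the mover wins exactly when some move hands the opponent an L position.
n=0: no move → L
n=1: no move → L
n=2: →0(L), so W
n=3: →1(L), so W
n=4: →2(W) only, which is W, so L
n=5: →3(W) only, which is W, so L
n=6: →4(L), so W
From 6, the L positions reachable in one move are: 4, 0. Any move reaching one of these is winning.

Remove 2, leaving 4.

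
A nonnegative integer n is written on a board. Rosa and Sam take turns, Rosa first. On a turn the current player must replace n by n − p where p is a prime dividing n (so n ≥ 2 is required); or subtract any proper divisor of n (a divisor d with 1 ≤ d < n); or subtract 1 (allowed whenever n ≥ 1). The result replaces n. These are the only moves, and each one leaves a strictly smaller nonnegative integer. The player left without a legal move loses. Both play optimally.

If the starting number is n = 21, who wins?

Work bottom-up. With no move the player to move loses. Otherwise the position is W if at least one move leads to an L position for the opponent, and L if every move leads to a W.
n=0: no move → L
n=1: →0(L), so W
n=2: →0(L), so W
n=3: →0(L), so W
n=4: →2(W), 3(W) — all W, so L
n=5: →0(L), so W
n=6: →4(L), so W
n=7: →0(L), so W
n=8: →4(L), so W
n=9: →6(W), 8(W) — all W, so L
n=10: →9(L), so W
n=11: →0(L), so W
n=12: →9(L), so W
n=13: →0(L), so W
n=14: →7(W), 12(W), 13(W) — all W, so L
n=15: →14(L), so W
n=16: →14(L), so W
n=17: →0(L), so W
n=18: →9(L), so W
n=19: →0(L), so W
n=20: →10(W), 15(W), 16(W), 18(W), 19(W) — all W, so L
n=21: →14(L), so W
The starting position 21 is W: Rosa should move to 14, handing over an L position.

Rosa wins.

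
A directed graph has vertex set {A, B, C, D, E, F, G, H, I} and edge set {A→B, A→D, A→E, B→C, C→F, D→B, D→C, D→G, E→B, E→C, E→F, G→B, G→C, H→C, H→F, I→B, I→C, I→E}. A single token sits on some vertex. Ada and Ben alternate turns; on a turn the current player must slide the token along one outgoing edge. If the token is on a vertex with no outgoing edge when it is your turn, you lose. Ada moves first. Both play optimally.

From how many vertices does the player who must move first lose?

2

Work bottom-up. With no move the player to move loses. Otherwise the position is W if at least one move leads to an L position for the opponent, and L if every move leads to a W.
Every edge goes from a vertex to one that appears earlier in the order F, C, B, E, G, D, A, H, I, so processing vertices in that order labels each vertex after all of its successors.
F: no outgoing edge → L
C: can move to F, which is L ⇒ W
B: the only move is to C(W), a W ⇒ L
E: can move to B, which is L ⇒ W
G: can move to B, which is L ⇒ W
D: can move to B, which is L ⇒ W
A: can move to B, which is L ⇒ W
H: can move to F, which is L ⇒ W
I: can move to B, which is L ⇒ W
The L vertices are B, F; that is 2 in all.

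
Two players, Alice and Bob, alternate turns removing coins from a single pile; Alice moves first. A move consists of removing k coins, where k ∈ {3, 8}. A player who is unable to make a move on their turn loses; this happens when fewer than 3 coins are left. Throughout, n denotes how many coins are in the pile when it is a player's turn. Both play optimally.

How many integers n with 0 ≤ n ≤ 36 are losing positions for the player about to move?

18

Use the standard recursion: the mover loses at a terminal position; elsewhere, the mover wins exactly when some move hands the opponent an L position.
n=0: no move → L
n=1: no move → L
n=2: no move → L
n=3: W (go to 0, an L position)
n=4: W (go to 1, an L position)
n=5: W (go to 2, an L position)
n=6: L (sole option 3(W) is W)
n=7: L (sole option 4(W) is W)
n=8: W (go to 0, an L position)
n=9: W (go to 6, an L position)
n=10: W (go to 7, an L position)
n=11: L (options 8(W), 3(W) are all W)
n=12: L (options 9(W), 4(W) are all W)
n=13: L (options 10(W), 5(W) are all W)
n=14: W (go to 11, an L position)
n=15: W (go to 12, an L position)
n=16: W (go to 13, an L position)
n=17: L (options 14(W), 9(W) are all W)
n=18: L (options 15(W), 10(W) are all W)
n=19: W (go to 11, an L position)
n=20: W (go to 17, an L position)
n=21: W (go to 18, an L position)
n=22: L (options 19(W), 14(W) are all W)
n=23: L (options 20(W), 15(W) are all W)
n=24: L (options 21(W), 16(W) are all W)
n=25: W (go to 22, an L position)
n=26: W (go to 23, an L position)
n=27: W (go to 24, an L position)
n=28: L (options 25(W), 20(W) are all W)
n=29: L (options 26(W), 21(W) are all W)
n=30: W (go to 22, an L position)
n=31: W (go to 28, an L position)
n=32: W (go to 29, an L position)
n=33: L (options 30(W), 25(W) are all W)
n=34: L (options 31(W), 26(W) are all W)
n=35: L (options 32(W), 27(W) are all W)
n=36: W (go to 33, an L position)
L entries with 0 ≤ n ≤ 36: n = 0, 1, 2, 6, 7, 11, 12, 13, 17, 18, 22, 23, 24, 28, 29, 33, 34, 35; that makes 18.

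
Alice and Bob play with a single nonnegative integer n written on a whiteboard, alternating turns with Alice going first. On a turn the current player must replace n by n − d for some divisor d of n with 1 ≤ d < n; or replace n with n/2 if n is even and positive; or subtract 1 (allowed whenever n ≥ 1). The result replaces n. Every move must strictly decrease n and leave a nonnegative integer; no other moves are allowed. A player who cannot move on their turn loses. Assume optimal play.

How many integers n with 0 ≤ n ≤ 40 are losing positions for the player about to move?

20

Work bottom-up. With no move the player to move loses. Otherwise the position is W if at least one move leads to an L position for the opponent, and L if every move leads to a W.
n=0: no move → L
n=1: →0(L), so W
n=2: →1(W) only, which is W, so L
n=3: →2(L), so W
n=4: →2(L), so W
n=5: →4(W) only, which is W, so L
n=6: →5(L), so W
n=7: →6(W) only, which is W, so L
n=8: →7(L), so W
n=9: →6(W), 8(W) — all W, so L
n=10: →5(L), so W
n=11: →10(W) only, which is W, so L
n=12: →9(L), so W
n=13: →12(W) only, which is W, so L
n=14: →7(L), so W
n=15: →10(W), 12(W), 14(W) — all W, so L
n=16: →15(L), so W
n=17: →16(W) only, which is W, so L
n=18: →9(L), so W
n=19: →18(W) only, which is W, so L
n=20: →15(L), so W
n=21: →14(W), 18(W), 20(W) — all W, so L
n=22: →11(L), so W
n=23: →22(W) only, which is W, so L
n=24: →21(L), so W
n=25: →20(W), 24(W) — all W, so L
n=26: →13(L), so W
n=27: →18(W), 24(W), 26(W) — all W, so L
n=28: →21(L), so W
n=29: →28(W) only, which is W, so L
n=30: →15(L), so W
n=31: →30(W) only, which is W, so L
n=32: →31(L), so W
n=33: →22(W), 30(W), 32(W) — all W, so L
n=34: →17(L), so W
n=35: →28(W), 30(W), 34(W) — all W, so L
n=36: →27(L), so W
n=37: →36(W) only, which is W, so L
n=38: →19(L), so W
n=39: →26(W), 36(W), 38(W) — all W, so L
n=40: →35(L), so W
L entries with 0 ≤ n ≤ 40: n = 0, 2, 5, 7, 9, 11, 13, 15, 17, 19, 21, 23, 25, 27, 29, 31, 33, 35, 37, 39; that makes 20.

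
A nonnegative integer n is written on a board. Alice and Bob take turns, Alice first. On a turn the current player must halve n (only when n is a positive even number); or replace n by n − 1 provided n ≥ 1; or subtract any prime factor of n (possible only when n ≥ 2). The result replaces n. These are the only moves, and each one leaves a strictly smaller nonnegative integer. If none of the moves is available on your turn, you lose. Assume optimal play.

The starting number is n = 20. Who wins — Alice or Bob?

Bob wins.

Label each position W (a win for the player to move) or L (a loss). A position with no legal move is L; any other position is W exactly when some move reaches an L, and L when every move reaches a W.
n=0: no move → L
n=1: reaches L-position 0 → W
n=2: reaches L-position 0 → W
n=3: reaches L-position 0 → W
n=4: only reaches 2(W), 3(W), all W → L
n=5: reaches L-position 0 → W
n=6: reaches L-position 4 → W
n=7: reaches L-position 0 → W
n=8: reaches L-position 4 → W
n=9: only reaches 6(W), 8(W), all W → L
n=10: reaches L-position 9 → W
n=11: reaches L-position 0 → W
n=12: reaches L-position 9 → W
n=13: reaches L-position 0 → W
n=14: only reaches 7(W), 12(W), 13(W), all W → L
n=15: reaches L-position 14 → W
n=16: reaches L-position 14 → W
n=17: reaches L-position 0 → W
n=18: reaches L-position 9 → W
n=19: reaches L-position 0 → W
n=20: only reaches 10(W), 15(W), 18(W), 19(W), all W → L
The starting position 20 is L: whatever Alice does, the opponent receives a W position.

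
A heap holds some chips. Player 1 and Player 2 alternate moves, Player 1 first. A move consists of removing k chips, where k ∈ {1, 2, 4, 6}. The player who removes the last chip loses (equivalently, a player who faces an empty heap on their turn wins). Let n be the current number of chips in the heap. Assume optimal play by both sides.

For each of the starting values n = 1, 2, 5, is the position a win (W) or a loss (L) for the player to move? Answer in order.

1: L, 2: W, 5: W

Work bottom-up. With no move the player to move wins. Otherwise the position is W if at least one move leads to an L position for the opponent, and L if every move leads to a W.
n=0: no move; the opponent has just taken the last chip and therefore loses → W
n=1: L (sole option 0(W) is W)
n=2: W (go to 1, an L position)
n=3: W (go to 1, an L position)
n=4: L (options 3(W), 2(W), 0(W) are all W)
n=5: W (go to 4, an L position)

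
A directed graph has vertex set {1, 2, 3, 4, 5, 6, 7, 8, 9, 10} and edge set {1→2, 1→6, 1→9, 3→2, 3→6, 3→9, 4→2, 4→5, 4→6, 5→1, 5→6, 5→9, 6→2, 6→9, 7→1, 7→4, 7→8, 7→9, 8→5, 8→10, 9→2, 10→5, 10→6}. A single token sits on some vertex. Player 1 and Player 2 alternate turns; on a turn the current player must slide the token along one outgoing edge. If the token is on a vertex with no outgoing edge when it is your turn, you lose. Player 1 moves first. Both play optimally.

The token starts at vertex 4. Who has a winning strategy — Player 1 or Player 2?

Player 1 wins.

Work bottom-up. With no move the player to move loses. Otherwise the position is W if at least one move leads to an L position for the opponent, and L if every move leads to a W.
Every edge goes from a vertex to one that appears earlier in the order 2, 9, 6, 1, 3, 5, 4, 10, 8, 7, so processing vertices in that order labels each vertex after all of its successors.
2: no outgoing edge → L
9: can move to 2, which is L ⇒ W
6: can move to 2, which is L ⇒ W
1: can move to 2, which is L ⇒ W
3: can move to 2, which is L ⇒ W
5: moves to 1(W), 6(W), 9(W); every one is W ⇒ L
4: can move to 5, which is L ⇒ W
10: can move to 5, which is L ⇒ W
8: can move to 5, which is L ⇒ W
7: moves to 8(W), 4(W), 1(W), 9(W); every one is W ⇒ L
From 4 Player 1 can move to 5, reaching an L position.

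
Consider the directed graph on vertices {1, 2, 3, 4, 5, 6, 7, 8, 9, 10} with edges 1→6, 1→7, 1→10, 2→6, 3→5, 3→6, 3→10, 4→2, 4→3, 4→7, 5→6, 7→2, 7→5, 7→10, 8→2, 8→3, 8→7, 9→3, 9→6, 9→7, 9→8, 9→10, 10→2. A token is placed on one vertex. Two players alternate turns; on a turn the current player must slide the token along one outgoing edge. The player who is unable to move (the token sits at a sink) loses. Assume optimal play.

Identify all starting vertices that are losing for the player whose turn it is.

Compute win/loss labels from the base case upward. A position with no move is L. Any other position is W if it can reach an L in one move, else L.
Every edge goes from a vertex to one that appears earlier in the order 6, 5, 2, 10, 3, 7, 4, 8, 9, 1, so processing vertices in that order labels each vertex after all of its successors.
6: no outgoing edge → L
5: W (go to 6, an L position)
2: W (go to 6, an L position)
10: L (sole option 2(W) is W)
3: W (go to 10, an L position)
7: W (go to 10, an L position)
4: L (options 7(W), 3(W), 2(W) are all W)
8: L (options 7(W), 3(W), 2(W) are all W)
9: W (go to 8, an L position)
1: W (go to 10, an L position)
Reading off the rows marked L gives the requested list; there are 4 such vertices.

4, 6, 8, 10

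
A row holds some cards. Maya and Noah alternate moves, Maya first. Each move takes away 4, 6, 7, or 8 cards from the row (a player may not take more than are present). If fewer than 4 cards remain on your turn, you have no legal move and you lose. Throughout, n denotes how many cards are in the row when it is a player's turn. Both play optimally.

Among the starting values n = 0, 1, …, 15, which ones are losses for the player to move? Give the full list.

0, 1, 2, 3, 12, 13, 14, 15

Compute win/loss labels from the base case upward. A position with no move is L. Any other position is W if it can reach an L in one move, else L.
n=0: no move → L
n=1: no move → L
n=2: no move → L
n=3: no move → L
n=4: →0(L), so W
n=5: →1(L), so W
n=6: →2(L), so W
n=7: →3(L), so W
n=8: →2(L), so W
n=9: →3(L), so W
n=10: →3(L), so W
n=11: →3(L), so W
n=12: →8(W), 6(W), 5(W), 4(W) — all W, so L
n=13: →9(W), 7(W), 6(W), 5(W) — all W, so L
n=14: →10(W), 8(W), 7(W), 6(W) — all W, so L
n=15: →11(W), 9(W), 8(W), 7(W) — all W, so L
The losing starting values of n are exactly the entries labelled L in this table (8 of them).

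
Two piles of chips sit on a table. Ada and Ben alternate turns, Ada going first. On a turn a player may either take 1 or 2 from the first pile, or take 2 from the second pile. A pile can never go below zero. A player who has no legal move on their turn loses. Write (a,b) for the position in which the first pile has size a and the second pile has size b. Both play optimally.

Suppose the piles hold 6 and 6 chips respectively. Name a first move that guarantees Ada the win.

Positions with no move are L. A position that does have a move is losing for the player to move precisely when every available move leads to a winning position for the opponent. Fill in the labels:
No move ever increases a pile, so every position that can arise here has a ≤ 6 and b ≤ 6; it is enough to label the cells with 0 ≤ a ≤ 6 and 0 ≤ b ≤ 6.
Every move lowers a or b (never raises either), so fill the grid row by row in increasing a, and left to right within a row: each cell's successors are then already labelled.
      b=0  b=1  b=2  b=3  b=4  b=5  b=6
a=0:    L    L    W    W    L    L    W
a=1:    W    W    L    L    W    W    L
a=2:    W    W    W    W    W    W    W
a=3:    L    L    W    W    L    L    W
a=4:    W    W    L    L    W    W    L
a=5:    W    W    W    W    W    W    W
a=6:    L    L    W    W    L    L    W
Cells with no legal move (terminal, hence L): (0,0), (0,1).
The remaining L cells, each justified by listing all of its moves:
(0,4): L (sole option (0,2)(W) is W)
(0,5): L (sole option (0,3)(W) is W)
(1,2): L (options (0,2)(W), (1,0)(W) are all W)
(1,3): L (options (0,3)(W), (1,1)(W) are all W)
(1,6): L (options (0,6)(W), (1,4)(W) are all W)
(3,0): L (options (2,0)(W), (1,0)(W) are all W)
(3,1): L (options (2,1)(W), (1,1)(W) are all W)
(3,4): L (options (2,4)(W), (1,4)(W), (3,2)(W) are all W)
(3,5): L (options (2,5)(W), (1,5)(W), (3,3)(W) are all W)
(4,2): L (options (3,2)(W), (2,2)(W), (4,0)(W) are all W)
(4,3): L (options (3,3)(W), (2,3)(W), (4,1)(W) are all W)
(4,6): L (options (3,6)(W), (2,6)(W), (4,4)(W) are all W)
(6,0): L (options (5,0)(W), (4,0)(W) are all W)
(6,1): L (options (5,1)(W), (4,1)(W) are all W)
(6,4): L (options (5,4)(W), (4,4)(W), (6,2)(W) are all W)
(6,5): L (options (5,5)(W), (4,5)(W), (6,3)(W) are all W)
Every other cell has at least one move into one of the L cells above, so it is W.
From (6,6), the L positions reachable in one move are: (4,6), (6,4). Any move reaching one of these is winning.

Move to (4,6).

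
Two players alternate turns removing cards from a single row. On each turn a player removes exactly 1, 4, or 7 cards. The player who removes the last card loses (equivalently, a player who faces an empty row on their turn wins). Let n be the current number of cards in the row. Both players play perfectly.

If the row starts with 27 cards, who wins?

The second player wins.

Classify positions by backward induction: terminal positions (no move available) are W. From any other position, the mover wins iff some move reaches an L.
n=0: no move; the opponent has just taken the last card and therefore loses → W
n=1: the only move is to 0(W), a W ⇒ L
n=2: can move to 1, which is L ⇒ W
n=3: the only move is to 2(W), a W ⇒ L
n=4: can move to 3, which is L ⇒ W
n=5: can move to 1, which is L ⇒ W
n=6: moves to 5(W), 2(W); every one is W ⇒ L
n=7: can move to 6, which is L ⇒ W
n=8: can move to 1, which is L ⇒ W
n=9: moves to 8(W), 5(W), 2(W); every one is W ⇒ L
n=10: can move to 9, which is L ⇒ W
n=11: moves to 10(W), 7(W), 4(W); every one is W ⇒ L
n=12: can move to 11, which is L ⇒ W
n=13: can move to 9, which is L ⇒ W
n=14: moves to 13(W), 10(W), 7(W); every one is W ⇒ L
n=15: can move to 14, which is L ⇒ W
n=16: can move to 9, which is L ⇒ W
n=17: moves to 16(W), 13(W), 10(W); every one is W ⇒ L
n=18: can move to 17, which is L ⇒ W
n=19: moves to 18(W), 15(W), 12(W); every one is W ⇒ L
n=20: can move to 19, which is L ⇒ W
n=21: can move to 17, which is L ⇒ W
n=22: moves to 21(W), 18(W), 15(W); every one is W ⇒ L
n=23: can move to 22, which is L ⇒ W
n=24: can move to 17, which is L ⇒ W
n=25: moves to 24(W), 21(W), 18(W); every one is W ⇒ L
n=26: can move to 25, which is L ⇒ W
n=27: moves to 26(W), 23(W), 20(W); every one is W ⇒ L
Every move from 27 reaches a W position, so the mover loses.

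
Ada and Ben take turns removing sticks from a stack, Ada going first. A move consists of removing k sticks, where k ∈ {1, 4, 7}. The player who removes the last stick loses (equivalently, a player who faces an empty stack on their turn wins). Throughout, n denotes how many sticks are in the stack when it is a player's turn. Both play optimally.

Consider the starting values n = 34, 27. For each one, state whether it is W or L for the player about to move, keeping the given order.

34: W, 27: L

Build the W/L table. Terminal = W. A non-terminal position is W if it has a move to some L; otherwise it is L.
n=0: no move; the opponent has just taken the last stick and therefore loses → W
n=1: L (sole option 0(W) is W)
n=2: W (go to 1, an L position)
n=3: L (sole option 2(W) is W)
n=4: W (go to 3, an L position)
n=5: W (go to 1, an L position)
n=6: L (options 5(W), 2(W) are all W)
n=7: W (go to 6, an L position)
n=8: W (go to 1, an L position)
n=9: L (options 8(W), 5(W), 2(W) are all W)
n=10: W (go to 9, an L position)
n=11: L (options 10(W), 7(W), 4(W) are all W)
n=12: W (go to 11, an L position)
n=13: W (go to 9, an L position)
n=14: L (options 13(W), 10(W), 7(W) are all W)
n=15: W (go to 14, an L position)
n=16: W (go to 9, an L position)
n=17: L (options 16(W), 13(W), 10(W) are all W)
n=18: W (go to 17, an L position)
n=19: L (options 18(W), 15(W), 12(W) are all W)
n=20: W (go to 19, an L position)
n=21: W (go to 17, an L position)
n=22: L (options 21(W), 18(W), 15(W) are all W)
n=23: W (go to 22, an L position)
n=24: W (go to 17, an L position)
n=25: L (options 24(W), 21(W), 18(W) are all W)
n=26: W (go to 25, an L position)
n=27: L (options 26(W), 23(W), 20(W) are all W)
n=28: W (go to 27, an L position)
n=29: W (go to 25, an L position)
n=30: L (options 29(W), 26(W), 23(W) are all W)
n=31: W (go to 30, an L position)
n=32: W (go to 25, an L position)
n=33: L (options 32(W), 29(W), 26(W) are all W)
n=34: W (go to 33, an L position)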